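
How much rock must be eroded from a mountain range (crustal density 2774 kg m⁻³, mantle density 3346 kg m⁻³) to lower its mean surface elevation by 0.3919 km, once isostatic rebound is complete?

2.29 km

Net drop Δ = e − u = e − e ρ_c/ρ_m = e (ρ_m − ρ_c)/ρ_m.
e = Δ ρ_m/(ρ_m − ρ_c) = 0.3919 km × 3346/572 = 2.29 km.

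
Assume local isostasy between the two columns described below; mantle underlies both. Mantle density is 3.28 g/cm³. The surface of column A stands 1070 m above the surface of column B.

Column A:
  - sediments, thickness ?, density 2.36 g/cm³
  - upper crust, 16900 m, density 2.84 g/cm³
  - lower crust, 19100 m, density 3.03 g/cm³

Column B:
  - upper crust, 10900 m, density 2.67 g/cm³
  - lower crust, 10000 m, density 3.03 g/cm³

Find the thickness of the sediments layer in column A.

487 m

Take the compensation level at the base of the deeper column (depth z_c below the surface of column A) and equate Σ ρ_i t_i down to z_c; mantle fills any gap and the z_c terms cancel.
Column A: x×2.36 + 16900×2.84 + 19100×3.03 + (z_c − 36000 − x)×3.28
Column B: 1070×0 + 10900×2.67 + 10000×3.03 + (z_c − 1070 − 20900)×3.28
The z_c×3.28 term appears on both sides and cancels. Collect the known terms of each column as K = Σ(ρt)_known − 3.28 × (depth of known layers): K_A = 105869 − 3.28×36000 = −12211; K_B = 59403 − 3.28×(1070 + 20900) = −12658.6.
Balance: K_A − x×(3.28 − 2.36) = K_B, so x = (K_A − K_B)/(3.28 − 2.36) = 447.6/0.92 = 487 m.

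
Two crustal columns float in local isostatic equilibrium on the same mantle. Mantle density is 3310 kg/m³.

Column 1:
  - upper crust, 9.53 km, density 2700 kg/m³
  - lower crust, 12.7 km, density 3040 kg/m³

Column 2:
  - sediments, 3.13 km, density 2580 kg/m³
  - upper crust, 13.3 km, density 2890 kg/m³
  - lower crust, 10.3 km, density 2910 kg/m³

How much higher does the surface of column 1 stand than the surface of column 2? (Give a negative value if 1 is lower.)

−0.83 km

For any compensation level in the mantle, the mantle terms cancel and isostasy reduces to e = (Σt_1 − Σt_2) − (Σ(ρt)_1 − Σ(ρt)_2) / ρ_m.
Σt_1 = 22.23 km; Σt_2 = 26.73 km; Σ(ρt)_1 = 64339; Σ(ρt)_2 = 76485.4 (in km·kg/m³).
e = (22.23 − 26.73) − (64339 − 76485.4) / 3310 = −0.83 km.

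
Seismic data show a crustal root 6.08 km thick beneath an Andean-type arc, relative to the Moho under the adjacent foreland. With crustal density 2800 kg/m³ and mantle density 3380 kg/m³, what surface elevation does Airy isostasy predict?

1.26 km

Balancing pressure at the compensation depth: ρ_c h = (ρ_m − ρ_c) r.
h = r (ρ_m − ρ_c) / ρ_c = 6.08 km × (3380 − 2800) / 2800 = 1.26 km.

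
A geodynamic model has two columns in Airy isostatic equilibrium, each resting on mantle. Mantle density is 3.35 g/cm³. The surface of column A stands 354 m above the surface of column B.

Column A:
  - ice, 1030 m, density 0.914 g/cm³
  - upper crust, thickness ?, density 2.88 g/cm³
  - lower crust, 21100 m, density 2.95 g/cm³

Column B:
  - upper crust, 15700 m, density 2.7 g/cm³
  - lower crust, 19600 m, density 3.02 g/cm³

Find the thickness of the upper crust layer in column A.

14700 m

Take the compensation level at the base of the deeper column (depth z_c below the surface of column A) and equate Σ ρ_i t_i down to z_c; mantle fills any gap and the z_c terms cancel.
Column A: 1030×0.914 + x×2.88 + 21100×2.95 + (z_c − 22130 − x)×3.35
Column B: 354×0 + 15700×2.7 + 19600×3.02 + (z_c − 354 − 35300)×3.35
The z_c×3.35 term appears on both sides and cancels. Collect the known terms of each column as K = Σ(ρt)_known − 3.35 × (depth of known layers): K_A = 63186.42 − 3.35×22130 = −10949.08; K_B = 101582 − 3.35×(354 + 35300) = −17858.9.
Balance: K_A − x×(3.35 − 2.88) = K_B, so x = (K_A − K_B)/(3.35 − 2.88) = 6909.82/0.47 = 14700 m.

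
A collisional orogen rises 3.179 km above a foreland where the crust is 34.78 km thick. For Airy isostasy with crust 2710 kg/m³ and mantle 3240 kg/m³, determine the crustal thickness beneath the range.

54.2 km

Root depth r = h ρ_c / (ρ_m − ρ_c) = 3.179 km × 2710 / 530 = 16.25 km.
Total thickness = T + h + r = 34.78 km + 3.179 km + 16.25 km = 54.2 km.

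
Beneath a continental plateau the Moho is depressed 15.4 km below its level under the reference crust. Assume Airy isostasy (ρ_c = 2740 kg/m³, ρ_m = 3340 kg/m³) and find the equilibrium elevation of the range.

3.37 km

Isostatic balance requires: ρ_c h = (ρ_m − ρ_c) r.
h = r (ρ_m − ρ_c) / ρ_c = 15.4 km × (3340 − 2740) / 2740 = 3.37 km.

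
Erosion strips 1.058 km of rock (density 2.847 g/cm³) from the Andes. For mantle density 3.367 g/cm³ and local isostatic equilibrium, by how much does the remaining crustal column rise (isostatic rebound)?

0.895 km

Unloading: uplift u = e ρ_c/ρ_m = 1.058 km × 2.847/3.367 = 0.895 km.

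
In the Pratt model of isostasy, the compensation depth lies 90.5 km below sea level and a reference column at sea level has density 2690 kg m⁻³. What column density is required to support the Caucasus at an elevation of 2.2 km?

2630 kg m⁻³

Pratt balance: ρ_ref D = ρ (D + h).
ρ = ρ_ref D/(D + h) = 2690 × 90.5 km/(90.5 km + 2.2 km) = 2630 kg m⁻³.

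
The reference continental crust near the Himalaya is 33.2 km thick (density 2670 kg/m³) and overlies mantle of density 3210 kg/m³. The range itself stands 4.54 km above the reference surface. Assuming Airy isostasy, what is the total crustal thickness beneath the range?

Root depth r = h ρ_c / (ρ_m − ρ_c) = 4.54 km × 2670 / 540 = 22.45 km.
Total thickness = T + h + r = 33.2 km + 4.54 km + 22.45 km = 60.2 km.

60.2 km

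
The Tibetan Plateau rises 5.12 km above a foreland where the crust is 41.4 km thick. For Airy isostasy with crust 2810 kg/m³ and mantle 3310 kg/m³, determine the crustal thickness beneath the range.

Root depth r = h ρ_c / (ρ_m − ρ_c) = 5.12 km × 2810 / 500 = 28.77 km.
Total thickness = T + h + r = 41.4 km + 5.12 km + 28.77 km = 75.3 km.

75.3 km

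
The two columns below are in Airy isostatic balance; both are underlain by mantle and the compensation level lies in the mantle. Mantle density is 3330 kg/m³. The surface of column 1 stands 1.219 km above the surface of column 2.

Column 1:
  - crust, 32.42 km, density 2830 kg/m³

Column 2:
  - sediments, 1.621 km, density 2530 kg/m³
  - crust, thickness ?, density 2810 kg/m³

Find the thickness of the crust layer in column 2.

20.9 km

Take the compensation level at the base of the deeper column (depth z_c below the surface of column 1) and equate Σ ρ_i t_i down to z_c; mantle fills any gap and the z_c terms cancel.
Column 1: 32.42×2830 + (z_c − 32.42)×3330
Column 2: 1.219×0 + 1.621×2530 + x×2810 + (z_c − 1.219 − 1.621 − x)×3330
The z_c×3330 term appears on both sides and cancels. Collect the known terms of each column as K = Σ(ρt)_known − 3330 × (depth of known layers): K_1 = 91748.6 − 3330×32.42 = −16210; K_2 = 4101.13 − 3330×(1.219 + 1.621) = −5356.07.
Balance: K_1 = K_2 − x×(3330 − 2810), so x = (K_2 − K_1)/(3330 − 2810) = 10853.9/520 = 20.9 km.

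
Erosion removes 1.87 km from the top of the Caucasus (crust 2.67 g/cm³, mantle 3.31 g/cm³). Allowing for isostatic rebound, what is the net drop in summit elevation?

Rebound u = e ρ_c/ρ_m = 1.87 km × 2.67/3.31 = 1.508 km.
Net surface drop = e − u = 1.87 km − 1.508 km = e (ρ_m − ρ_c)/ρ_m = 0.362 km.

0.362 km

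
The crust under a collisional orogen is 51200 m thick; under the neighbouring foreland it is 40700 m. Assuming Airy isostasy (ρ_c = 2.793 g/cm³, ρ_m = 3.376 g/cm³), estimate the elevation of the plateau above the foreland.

Excess crust Δ = 51200 m − 40700 m = 10500 m, split between elevation h and root r with h + r = Δ.
Airy balance ρ_c h = (ρ_m − ρ_c) r gives r = h ρ_c/(ρ_m − ρ_c), so h (1 + ρ_c/(ρ_m − ρ_c)) = Δ, i.e. h = Δ (ρ_m − ρ_c)/ρ_m.
h = 10500 m × 0.583/3.376 = 1810 m.

1810 m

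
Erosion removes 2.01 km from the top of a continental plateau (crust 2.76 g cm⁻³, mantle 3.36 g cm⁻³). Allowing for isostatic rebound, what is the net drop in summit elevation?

Rebound u = e ρ_c/ρ_m = 2.01 km × 2.76/3.36 = 1.651 km.
Net surface drop = e − u = 2.01 km − 1.651 km = e (ρ_m − ρ_c)/ρ_m = 0.359 km.

0.359 km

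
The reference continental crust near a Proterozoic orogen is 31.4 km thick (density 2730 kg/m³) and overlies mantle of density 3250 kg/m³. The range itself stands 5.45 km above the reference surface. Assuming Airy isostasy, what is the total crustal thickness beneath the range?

65.5 km

Root depth r = h ρ_c / (ρ_m − ρ_c) = 5.45 km × 2730 / 520 = 28.61 km.
Total thickness = T + h + r = 31.4 km + 5.45 km + 28.61 km = 65.5 km.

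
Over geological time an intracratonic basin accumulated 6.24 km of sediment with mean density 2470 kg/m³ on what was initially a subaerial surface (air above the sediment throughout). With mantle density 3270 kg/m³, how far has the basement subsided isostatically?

Subaerial load: s = t ρ_sed / ρ_m = 6.24 km × 2470/3270 = 4.71 km.

4.71 km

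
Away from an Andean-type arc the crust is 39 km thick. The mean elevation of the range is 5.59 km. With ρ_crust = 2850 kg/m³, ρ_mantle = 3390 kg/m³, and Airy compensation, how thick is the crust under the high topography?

74.1 km

Root depth r = h ρ_c / (ρ_m − ρ_c) = 5.59 km × 2850 / 540 = 29.5 km.
Total thickness = T + h + r = 39 km + 5.59 km + 29.5 km = 74.1 km.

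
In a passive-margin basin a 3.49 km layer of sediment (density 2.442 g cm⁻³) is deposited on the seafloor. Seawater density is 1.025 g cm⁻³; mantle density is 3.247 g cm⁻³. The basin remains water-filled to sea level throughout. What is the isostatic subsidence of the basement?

2.23 km

Submarine loading: the sediment displaces seawater, and the subsidence is in turn flooded, so s (ρ_m − ρ_w) = t (ρ_sed − ρ_w).
s = 3.49 km × (2.442 − 1.025) / (3.247 − 1.025) = 2.23 km.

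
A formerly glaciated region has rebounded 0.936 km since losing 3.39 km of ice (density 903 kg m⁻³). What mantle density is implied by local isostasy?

3270 kg m⁻³

ρ_m = ρ_ice t / u = 903 × 3.39 km/0.936 km = 3270 kg m⁻³.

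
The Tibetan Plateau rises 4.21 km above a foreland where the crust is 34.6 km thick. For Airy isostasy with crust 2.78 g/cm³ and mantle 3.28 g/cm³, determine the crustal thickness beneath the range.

Root depth r = h ρ_c / (ρ_m − ρ_c) = 4.21 km × 2.78 / 0.5 = 23.41 km.
Total thickness = T + h + r = 34.6 km + 4.21 km + 23.41 km = 62.2 km.

62.2 km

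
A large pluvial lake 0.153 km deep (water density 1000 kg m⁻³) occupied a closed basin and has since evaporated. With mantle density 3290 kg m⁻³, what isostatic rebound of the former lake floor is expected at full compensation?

0.0465 km

u = d ρ_w/ρ_m = 0.153 km × 1000/3290 = 0.0465 km.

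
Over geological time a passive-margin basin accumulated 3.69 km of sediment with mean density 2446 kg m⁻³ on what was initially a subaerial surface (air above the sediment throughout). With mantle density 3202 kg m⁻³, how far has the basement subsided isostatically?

Subaerial load: s = t ρ_sed / ρ_m = 3.69 km × 2446/3202 = 2.82 km.

2.82 km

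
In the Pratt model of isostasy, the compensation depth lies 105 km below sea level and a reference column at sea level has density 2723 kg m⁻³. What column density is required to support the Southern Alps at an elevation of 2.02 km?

Pratt balance: ρ_ref D = ρ (D + h).
ρ = ρ_ref D/(D + h) = 2723 × 105 km/(105 km + 2.02 km) = 2670 kg m⁻³.

2670 kg m⁻³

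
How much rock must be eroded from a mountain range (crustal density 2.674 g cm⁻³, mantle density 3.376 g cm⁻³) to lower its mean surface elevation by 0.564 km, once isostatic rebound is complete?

Net drop Δ = e − u = e − e ρ_c/ρ_m = e (ρ_m − ρ_c)/ρ_m.
e = Δ ρ_m/(ρ_m − ρ_c) = 0.564 km × 3.376/0.702 = 2.71 km.

2.71 km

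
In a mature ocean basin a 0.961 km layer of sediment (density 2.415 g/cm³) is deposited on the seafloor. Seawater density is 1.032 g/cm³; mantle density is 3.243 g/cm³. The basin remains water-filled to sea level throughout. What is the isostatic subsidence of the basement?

0.601 km

Submarine loading: the sediment displaces seawater, and the subsidence is in turn flooded, so s (ρ_m − ρ_w) = t (ρ_sed − ρ_w).
s = 0.961 km × (2.415 − 1.032) / (3.243 − 1.032) = 0.601 km.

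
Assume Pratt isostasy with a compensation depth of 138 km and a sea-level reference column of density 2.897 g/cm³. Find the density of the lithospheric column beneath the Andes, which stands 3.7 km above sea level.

2.82 g/cm³

Pratt balance: ρ_ref D = ρ (D + h).
ρ = ρ_ref D/(D + h) = 2.897 × 138 km/(138 km + 3.7 km) = 2.82 g/cm³.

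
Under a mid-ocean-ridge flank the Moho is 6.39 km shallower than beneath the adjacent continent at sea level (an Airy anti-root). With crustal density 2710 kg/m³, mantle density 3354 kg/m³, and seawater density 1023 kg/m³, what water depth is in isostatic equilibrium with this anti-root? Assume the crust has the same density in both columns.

2.44 km

Replacing a thickness d of crust by seawater at the top must be balanced by replacing crust with mantle at the base: d (ρ_c − ρ_w) = a (ρ_m − ρ_c).
d = a (ρ_m − ρ_c)/(ρ_c − ρ_w) = 6.39 km × 644/1687 = 2.44 km.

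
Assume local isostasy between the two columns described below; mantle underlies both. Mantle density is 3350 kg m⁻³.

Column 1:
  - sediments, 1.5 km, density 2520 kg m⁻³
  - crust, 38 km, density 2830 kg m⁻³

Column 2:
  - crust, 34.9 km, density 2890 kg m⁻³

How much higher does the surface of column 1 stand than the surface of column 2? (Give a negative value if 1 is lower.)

1.48 km

For any compensation level in the mantle, the mantle terms cancel and isostasy reduces to e = (Σt_1 − Σt_2) − (Σ(ρt)_1 − Σ(ρt)_2) / ρ_m.
Σt_1 = 39.5 km; Σt_2 = 34.9 km; Σ(ρt)_1 = 111320; Σ(ρt)_2 = 100861 (in km·kg m⁻³).
e = (39.5 − 34.9) − (111320 − 100861) / 3350 = 1.48 km.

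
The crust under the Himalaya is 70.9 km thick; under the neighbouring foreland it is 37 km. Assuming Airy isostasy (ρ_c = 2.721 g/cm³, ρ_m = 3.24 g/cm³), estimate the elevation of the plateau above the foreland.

Excess crust Δ = 70.9 km − 37 km = 33.9 km, split between elevation h and root r with h + r = Δ.
Airy balance ρ_c h = (ρ_m − ρ_c) r gives r = h ρ_c/(ρ_m − ρ_c), so h (1 + ρ_c/(ρ_m − ρ_c)) = Δ, i.e. h = Δ (ρ_m − ρ_c)/ρ_m.
h = 33.9 km × 0.519/3.24 = 5.43 km.

5.43 km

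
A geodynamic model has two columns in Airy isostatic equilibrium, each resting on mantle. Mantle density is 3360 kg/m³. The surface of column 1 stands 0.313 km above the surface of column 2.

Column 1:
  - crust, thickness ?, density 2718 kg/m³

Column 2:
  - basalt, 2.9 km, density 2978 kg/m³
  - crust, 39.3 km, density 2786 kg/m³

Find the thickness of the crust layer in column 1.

38.5 km

Take the compensation level at the base of the deeper column (depth z_c below the surface of column 1) and equate Σ ρ_i t_i down to z_c; mantle fills any gap and the z_c terms cancel.
Column 1: x×2718 + (z_c − 0 − x)×3360
Column 2: 0.313×0 + 2.9×2978 + 39.3×2786 + (z_c − 0.313 − 42.2)×3360
The z_c×3360 term appears on both sides and cancels. Collect the known terms of each column as K = Σ(ρt)_known − 3360 × (depth of known layers): K_1 = 0 − 3360×0 = 0; K_2 = 118126 − 3360×(0.313 + 42.2) = −24717.68.
Balance: K_1 − x×(3360 − 2718) = K_2, so x = (K_1 − K_2)/(3360 − 2718) = 24717.7/642 = 38.5 km.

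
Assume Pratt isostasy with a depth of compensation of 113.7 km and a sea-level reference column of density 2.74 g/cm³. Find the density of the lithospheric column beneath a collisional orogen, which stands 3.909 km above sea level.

2.65 g/cm³

Pratt balance: ρ_ref D = ρ (D + h).
ρ = ρ_ref D/(D + h) = 2.74 × 113.7 km/(113.7 km + 3.909 km) = 2.65 g/cm³.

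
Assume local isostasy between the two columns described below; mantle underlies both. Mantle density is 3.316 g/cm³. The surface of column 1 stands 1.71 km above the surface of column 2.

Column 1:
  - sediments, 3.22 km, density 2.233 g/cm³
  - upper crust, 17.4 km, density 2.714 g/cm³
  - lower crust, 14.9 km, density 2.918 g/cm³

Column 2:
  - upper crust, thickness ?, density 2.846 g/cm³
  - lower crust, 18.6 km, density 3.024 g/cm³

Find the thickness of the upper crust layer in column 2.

Take the compensation level at the base of the deeper column (depth z_c below the surface of column 1) and equate Σ ρ_i t_i down to z_c; mantle fills any gap and the z_c terms cancel.
Column 1: 3.22×2.233 + 17.4×2.714 + 14.9×2.918 + (z_c − 35.52)×3.316
Column 2: 1.71×0 + x×2.846 + 18.6×3.024 + (z_c − 1.71 − 18.6 − x)×3.316
The z_c×3.316 term appears on both sides and cancels. Collect the known terms of each column as K = Σ(ρt)_known − 3.316 × (depth of known layers): K_1 = 97.89206 − 3.316×35.52 = −19.89226; K_2 = 56.2464 − 3.316×(1.71 + 18.6) = −11.10156.
Balance: K_1 = K_2 − x×(3.316 − 2.846), so x = (K_2 − K_1)/(3.316 − 2.846) = 8.7907/0.47 = 18.7 km.

18.7 km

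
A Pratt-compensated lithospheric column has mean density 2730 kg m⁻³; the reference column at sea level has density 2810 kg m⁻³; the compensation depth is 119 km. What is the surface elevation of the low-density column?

ρ_ref D = ρ (D + h) → h = D (ρ_ref − ρ)/ρ.
h = 119 km × (2810 − 2730)/2730 = 3.49 km.

3.49 km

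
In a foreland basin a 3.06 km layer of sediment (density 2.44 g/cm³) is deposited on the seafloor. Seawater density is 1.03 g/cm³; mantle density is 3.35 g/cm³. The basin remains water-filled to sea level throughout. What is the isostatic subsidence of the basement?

Submarine loading: the sediment displaces seawater, and the subsidence is in turn flooded, so s (ρ_m − ρ_w) = t (ρ_sed − ρ_w).
s = 3.06 km × (2.44 − 1.03) / (3.35 − 1.03) = 1.86 km.

1.86 km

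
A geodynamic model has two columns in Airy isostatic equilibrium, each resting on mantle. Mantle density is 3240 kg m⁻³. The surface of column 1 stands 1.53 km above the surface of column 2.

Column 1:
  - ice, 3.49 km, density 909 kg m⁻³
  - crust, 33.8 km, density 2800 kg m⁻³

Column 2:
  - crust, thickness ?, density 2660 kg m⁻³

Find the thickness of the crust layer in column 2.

Take the compensation level at the base of the deeper column (depth z_c below the surface of column 1) and equate Σ ρ_i t_i down to z_c; mantle fills any gap and the z_c terms cancel.
Column 1: 3.49×909 + 33.8×2800 + (z_c − 37.29)×3240
Column 2: 1.53×0 + x×2660 + (z_c − 1.53 − 0 − x)×3240
The z_c×3240 term appears on both sides and cancels. Collect the known terms of each column as K = Σ(ρt)_known − 3240 × (depth of known layers): K_1 = 97812.41 − 3240×37.29 = −23007.19; K_2 = 0 − 3240×(1.53 + 0) = −4957.2.
Balance: K_1 = K_2 − x×(3240 − 2660), so x = (K_2 − K_1)/(3240 − 2660) = 18050/580 = 31.1 km.

31.1 km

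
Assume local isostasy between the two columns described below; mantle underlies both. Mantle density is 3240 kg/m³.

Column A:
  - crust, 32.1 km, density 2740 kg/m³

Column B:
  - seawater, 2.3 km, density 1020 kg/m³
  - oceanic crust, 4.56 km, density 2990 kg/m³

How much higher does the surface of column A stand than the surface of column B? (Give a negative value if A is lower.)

3.03 km

For any compensation level in the mantle, the mantle terms cancel and isostasy reduces to e = (Σt_A − Σt_B) − (Σ(ρt)_A − Σ(ρt)_B) / ρ_m.
Σt_A = 32.1 km; Σt_B = 6.86 km; Σ(ρt)_A = 87954; Σ(ρt)_B = 15980.4 (in km·kg/m³).
e = (32.1 − 6.86) − (87954 − 15980.4) / 3240 = 3.03 km.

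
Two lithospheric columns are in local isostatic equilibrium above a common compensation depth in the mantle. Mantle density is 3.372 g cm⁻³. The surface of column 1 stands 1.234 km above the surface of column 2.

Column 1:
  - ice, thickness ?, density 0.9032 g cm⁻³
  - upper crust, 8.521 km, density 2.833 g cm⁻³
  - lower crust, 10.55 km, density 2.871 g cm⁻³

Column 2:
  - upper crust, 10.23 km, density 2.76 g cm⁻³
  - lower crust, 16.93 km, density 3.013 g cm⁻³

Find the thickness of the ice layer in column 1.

Take the compensation level at the base of the deeper column (depth z_c below the surface of column 1) and equate Σ ρ_i t_i down to z_c; mantle fills any gap and the z_c terms cancel.
Column 1: x×0.9032 + 8.521×2.833 + 10.55×2.871 + (z_c − 19.071 − x)×3.372
Column 2: 1.234×0 + 10.23×2.76 + 16.93×3.013 + (z_c − 1.234 − 27.16)×3.372
The z_c×3.372 term appears on both sides and cancels. Collect the known terms of each column as K = Σ(ρt)_known − 3.372 × (depth of known layers): K_1 = 54.429043 − 3.372×19.071 = −9.878369; K_2 = 79.24489 − 3.372×(1.234 + 27.16) = −16.499678.
Balance: K_1 − x×(3.372 − 0.9032) = K_2, so x = (K_1 − K_2)/(3.372 − 0.9032) = 6.62131/2.4688 = 2.68 km.

2.68 km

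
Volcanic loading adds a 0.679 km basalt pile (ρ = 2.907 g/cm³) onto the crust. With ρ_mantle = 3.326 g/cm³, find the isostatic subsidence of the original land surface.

0.593 km

Subaerial loading: s = t ρ_load / ρ_m.
s = 0.679 km × 2.907/3.326 = 0.593 km.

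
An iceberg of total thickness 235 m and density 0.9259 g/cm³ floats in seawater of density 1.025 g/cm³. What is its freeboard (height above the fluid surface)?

Floating equilibrium: submerged depth d = t ρ_obj/ρ_fluid = 235 m × 0.9259/1.025 = 212.3 m.
Freeboard = t − d = 235 m − 212.3 m = 22.7 m.

22.7 m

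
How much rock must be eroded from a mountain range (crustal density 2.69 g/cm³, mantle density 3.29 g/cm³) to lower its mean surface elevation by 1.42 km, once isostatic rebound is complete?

Net drop Δ = e − u = e − e ρ_c/ρ_m = e (ρ_m − ρ_c)/ρ_m.
e = Δ ρ_m/(ρ_m − ρ_c) = 1.42 km × 3.29/0.6 = 7.79 km.

7.79 km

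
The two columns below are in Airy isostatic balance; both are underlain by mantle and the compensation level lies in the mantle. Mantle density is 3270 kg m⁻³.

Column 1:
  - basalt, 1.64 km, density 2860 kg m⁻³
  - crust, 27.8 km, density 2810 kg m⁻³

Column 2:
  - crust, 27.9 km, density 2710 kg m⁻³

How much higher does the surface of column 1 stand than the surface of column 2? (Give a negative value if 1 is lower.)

−0.662 km

For any compensation level in the mantle, the mantle terms cancel and isostasy reduces to e = (Σt_1 − Σt_2) − (Σ(ρt)_1 − Σ(ρt)_2) / ρ_m.
Σt_1 = 29.44 km; Σt_2 = 27.9 km; Σ(ρt)_1 = 82808.4; Σ(ρt)_2 = 75609 (in km·kg m⁻³).
e = (29.44 − 27.9) − (82808.4 − 75609) / 3270 = −0.662 km.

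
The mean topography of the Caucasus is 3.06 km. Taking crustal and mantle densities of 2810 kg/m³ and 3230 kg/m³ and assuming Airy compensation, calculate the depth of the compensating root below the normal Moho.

Isostatic balance requires: the weight of the topography is balanced by the buoyancy of the root, ρ_c h = (ρ_m − ρ_c) r.
r = h · ρ_c / (ρ_m − ρ_c) = 3.06 km × 2810 / (3230 − 2810) = 20.5 km.

20.5 km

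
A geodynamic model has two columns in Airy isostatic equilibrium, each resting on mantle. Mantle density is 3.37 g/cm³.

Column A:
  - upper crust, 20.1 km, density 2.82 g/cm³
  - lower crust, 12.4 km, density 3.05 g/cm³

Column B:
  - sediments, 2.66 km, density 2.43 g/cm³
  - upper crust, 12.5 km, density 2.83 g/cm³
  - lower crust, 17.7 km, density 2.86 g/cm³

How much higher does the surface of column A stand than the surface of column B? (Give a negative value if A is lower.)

−0.966 km

For any compensation level in the mantle, the mantle terms cancel and isostasy reduces to e = (Σt_A − Σt_B) − (Σ(ρt)_A − Σ(ρt)_B) / ρ_m.
Σt_A = 32.5 km; Σt_B = 32.86 km; Σ(ρt)_A = 94.502; Σ(ρt)_B = 92.4608 (in km·g/cm³).
e = (32.5 − 32.86) − (94.502 − 92.4608) / 3.37 = −0.966 km.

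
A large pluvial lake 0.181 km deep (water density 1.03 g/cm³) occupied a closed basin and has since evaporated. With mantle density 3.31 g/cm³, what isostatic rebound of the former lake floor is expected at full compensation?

u = d ρ_w/ρ_m = 0.181 km × 1.03/3.31 = 0.0563 km.

0.0563 km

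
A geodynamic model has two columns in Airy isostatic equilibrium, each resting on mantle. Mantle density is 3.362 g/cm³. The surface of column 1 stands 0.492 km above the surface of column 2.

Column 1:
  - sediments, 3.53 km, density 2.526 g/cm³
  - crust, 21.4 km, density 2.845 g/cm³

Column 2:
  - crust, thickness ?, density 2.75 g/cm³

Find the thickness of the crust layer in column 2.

Take the compensation level at the base of the deeper column (depth z_c below the surface of column 1) and equate Σ ρ_i t_i down to z_c; mantle fills any gap and the z_c terms cancel.
Column 1: 3.53×2.526 + 21.4×2.845 + (z_c − 24.93)×3.362
Column 2: 0.492×0 + x×2.75 + (z_c − 0.492 − 0 − x)×3.362
The z_c×3.362 term appears on both sides and cancels. Collect the known terms of each column as K = Σ(ρt)_known − 3.362 × (depth of known layers): K_1 = 69.79978 − 3.362×24.93 = −14.01488; K_2 = 0 − 3.362×(0.492 + 0) = −1.654104.
Balance: K_1 = K_2 − x×(3.362 − 2.75), so x = (K_2 − K_1)/(3.362 − 2.75) = 12.3608/0.612 = 20.2 km.

20.2 km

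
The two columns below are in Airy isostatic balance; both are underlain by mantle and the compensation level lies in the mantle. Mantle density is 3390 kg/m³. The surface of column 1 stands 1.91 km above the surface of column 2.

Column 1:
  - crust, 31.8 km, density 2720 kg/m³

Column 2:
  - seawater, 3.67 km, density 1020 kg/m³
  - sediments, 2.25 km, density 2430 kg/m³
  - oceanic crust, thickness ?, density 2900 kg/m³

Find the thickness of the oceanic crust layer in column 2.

Take the compensation level at the base of the deeper column (depth z_c below the surface of column 1) and equate Σ ρ_i t_i down to z_c; mantle fills any gap and the z_c terms cancel.
Column 1: 31.8×2720 + (z_c − 31.8)×3390
Column 2: 1.91×0 + 3.67×1020 + 2.25×2430 + x×2900 + (z_c − 1.91 − 5.92 − x)×3390
The z_c×3390 term appears on both sides and cancels. Collect the known terms of each column as K = Σ(ρt)_known − 3390 × (depth of known layers): K_1 = 86496 − 3390×31.8 = −21306; K_2 = 9210.9 − 3390×(1.91 + 5.92) = −17332.8.
Balance: K_1 = K_2 − x×(3390 − 2900), so x = (K_2 − K_1)/(3390 − 2900) = 3973.2/490 = 8.11 km.

8.11 km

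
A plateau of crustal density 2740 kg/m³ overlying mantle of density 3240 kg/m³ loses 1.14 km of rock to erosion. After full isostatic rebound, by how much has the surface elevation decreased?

Rebound u = e ρ_c/ρ_m = 1.14 km × 2740/3240 = 0.9641 km.
Net surface drop = e − u = 1.14 km − 0.9641 km = e (ρ_m − ρ_c)/ρ_m = 0.176 km.

0.176 km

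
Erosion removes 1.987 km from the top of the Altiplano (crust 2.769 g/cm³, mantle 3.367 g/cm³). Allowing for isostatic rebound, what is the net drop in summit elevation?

Rebound u = e ρ_c/ρ_m = 1.987 km × 2.769/3.367 = 1.634 km.
Net surface drop = e − u = 1.987 km − 1.634 km = e (ρ_m − ρ_c)/ρ_m = 0.353 km.

0.353 km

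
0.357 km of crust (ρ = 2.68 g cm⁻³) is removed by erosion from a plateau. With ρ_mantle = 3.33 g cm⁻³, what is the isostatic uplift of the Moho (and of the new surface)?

Unloading: uplift u = e ρ_c/ρ_m = 0.357 km × 2.68/3.33 = 0.287 km.

0.287 km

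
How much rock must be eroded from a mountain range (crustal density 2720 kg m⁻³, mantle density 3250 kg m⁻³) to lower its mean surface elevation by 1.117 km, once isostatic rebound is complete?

6.85 km

Net drop Δ = e − u = e − e ρ_c/ρ_m = e (ρ_m − ρ_c)/ρ_m.
e = Δ ρ_m/(ρ_m − ρ_c) = 1.117 km × 3250/530 = 6.85 km.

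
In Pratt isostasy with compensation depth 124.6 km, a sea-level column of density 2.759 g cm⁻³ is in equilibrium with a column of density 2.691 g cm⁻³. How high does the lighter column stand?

ρ_ref D = ρ (D + h) → h = D (ρ_ref − ρ)/ρ.
h = 124.6 km × (2.759 − 2.691)/2.691 = 3.15 km.

3.15 km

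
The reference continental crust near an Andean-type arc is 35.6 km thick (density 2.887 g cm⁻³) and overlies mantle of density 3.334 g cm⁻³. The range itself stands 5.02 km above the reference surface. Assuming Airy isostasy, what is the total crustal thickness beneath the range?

Root depth r = h ρ_c / (ρ_m − ρ_c) = 5.02 km × 2.887 / 0.447 = 32.42 km.
Total thickness = T + h + r = 35.6 km + 5.02 km + 32.42 km = 73 km.

73 km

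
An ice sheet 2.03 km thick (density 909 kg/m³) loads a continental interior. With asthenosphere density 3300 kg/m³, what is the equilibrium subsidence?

For local isostatic compensation: the ice load ρ_ice t is balanced by mantle displaced below, ρ_m s.
s = t ρ_ice / ρ_m = 2.03 km × 909/3300 = 0.559 km.

0.559 km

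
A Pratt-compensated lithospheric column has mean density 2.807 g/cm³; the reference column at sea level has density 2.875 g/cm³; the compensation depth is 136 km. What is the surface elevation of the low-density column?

3.29 km

ρ_ref D = ρ (D + h) → h = D (ρ_ref − ρ)/ρ.
h = 136 km × (2.875 − 2.807)/2.807 = 3.29 km.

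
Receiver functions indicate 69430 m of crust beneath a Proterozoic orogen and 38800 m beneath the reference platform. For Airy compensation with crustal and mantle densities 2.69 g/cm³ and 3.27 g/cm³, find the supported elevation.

5430 m

Excess crust Δ = 69430 m − 38800 m = 30630 m, split between elevation h and root r with h + r = Δ.
Airy balance ρ_c h = (ρ_m − ρ_c) r gives r = h ρ_c/(ρ_m − ρ_c), so h (1 + ρ_c/(ρ_m − ρ_c)) = Δ, i.e. h = Δ (ρ_m − ρ_c)/ρ_m.
h = 30630 m × 0.58/3.27 = 5430 m.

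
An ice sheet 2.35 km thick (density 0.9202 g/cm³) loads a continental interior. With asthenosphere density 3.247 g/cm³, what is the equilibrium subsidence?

0.666 km

For local isostatic compensation: the ice load ρ_ice t is balanced by mantle displaced below, ρ_m s.
s = t ρ_ice / ρ_m = 2.35 km × 0.9202/3.247 = 0.666 km.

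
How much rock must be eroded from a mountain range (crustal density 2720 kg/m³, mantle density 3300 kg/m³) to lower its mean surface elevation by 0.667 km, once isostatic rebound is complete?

3.79 km

Net drop Δ = e − u = e − e ρ_c/ρ_m = e (ρ_m − ρ_c)/ρ_m.
e = Δ ρ_m/(ρ_m − ρ_c) = 0.667 km × 3300/580 = 3.79 km.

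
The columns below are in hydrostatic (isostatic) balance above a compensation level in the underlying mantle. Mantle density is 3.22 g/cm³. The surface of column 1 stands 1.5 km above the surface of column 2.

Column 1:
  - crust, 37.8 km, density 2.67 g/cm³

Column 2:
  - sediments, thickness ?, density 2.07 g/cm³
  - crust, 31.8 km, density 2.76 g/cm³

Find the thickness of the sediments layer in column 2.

Take the compensation level at the base of the deeper column (depth z_c below the surface of column 1) and equate Σ ρ_i t_i down to z_c; mantle fills any gap and the z_c terms cancel.
Column 1: 37.8×2.67 + (z_c − 37.8)×3.22
Column 2: 1.5×0 + x×2.07 + 31.8×2.76 + (z_c − 1.5 − 31.8 − x)×3.22
The z_c×3.22 term appears on both sides and cancels. Collect the known terms of each column as K = Σ(ρt)_known − 3.22 × (depth of known layers): K_1 = 100.926 − 3.22×37.8 = −20.79; K_2 = 87.768 − 3.22×(1.5 + 31.8) = −19.458.
Balance: K_1 = K_2 − x×(3.22 − 2.07), so x = (K_2 − K_1)/(3.22 − 2.07) = 1.332/1.15 = 1.16 km.

1.16 km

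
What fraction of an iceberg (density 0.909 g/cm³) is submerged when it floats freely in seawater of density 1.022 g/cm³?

88.9%

Submerged fraction = ρ_obj/ρ_fluid = 0.909/1.022 = 88.9%.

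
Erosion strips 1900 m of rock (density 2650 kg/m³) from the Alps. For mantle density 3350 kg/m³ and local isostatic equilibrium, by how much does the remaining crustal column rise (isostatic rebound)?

Unloading: uplift u = e ρ_c/ρ_m = 1900 m × 2650/3350 = 1500 m.

1500 m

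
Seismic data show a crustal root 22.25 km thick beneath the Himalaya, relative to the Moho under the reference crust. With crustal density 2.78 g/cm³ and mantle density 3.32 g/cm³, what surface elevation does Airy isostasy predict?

4.32 km

By Archimedes' principle applied to the lithosphere: ρ_c h = (ρ_m − ρ_c) r.
h = r (ρ_m − ρ_c) / ρ_c = 22.25 km × (3.32 − 2.78) / 2.78 = 4.32 km.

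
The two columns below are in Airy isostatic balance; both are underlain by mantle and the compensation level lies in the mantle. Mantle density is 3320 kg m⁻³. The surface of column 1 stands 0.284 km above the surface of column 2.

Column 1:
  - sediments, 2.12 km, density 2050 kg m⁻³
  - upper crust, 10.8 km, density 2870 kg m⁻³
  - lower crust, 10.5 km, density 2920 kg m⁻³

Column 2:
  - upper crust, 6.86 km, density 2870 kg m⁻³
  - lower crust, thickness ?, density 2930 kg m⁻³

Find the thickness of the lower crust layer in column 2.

19.8 km

Take the compensation level at the base of the deeper column (depth z_c below the surface of column 1) and equate Σ ρ_i t_i down to z_c; mantle fills any gap and the z_c terms cancel.
Column 1: 2.12×2050 + 10.8×2870 + 10.5×2920 + (z_c − 23.42)×3320
Column 2: 0.284×0 + 6.86×2870 + x×2930 + (z_c − 0.284 − 6.86 − x)×3320
The z_c×3320 term appears on both sides and cancels. Collect the known terms of each column as K = Σ(ρt)_known − 3320 × (depth of known layers): K_1 = 66002 − 3320×23.42 = −11752.4; K_2 = 19688.2 − 3320×(0.284 + 6.86) = −4029.88.
Balance: K_1 = K_2 − x×(3320 − 2930), so x = (K_2 − K_1)/(3320 − 2930) = 7722.52/390 = 19.8 km.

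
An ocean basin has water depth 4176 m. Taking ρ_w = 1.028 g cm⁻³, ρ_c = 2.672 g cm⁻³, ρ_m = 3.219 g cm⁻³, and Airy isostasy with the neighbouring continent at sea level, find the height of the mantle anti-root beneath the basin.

12600 m

By Archimedes' principle applied to the lithosphere: replacing crust with seawater at the top is compensated by replacing crust with mantle at the base: d (ρ_c − ρ_w) = a (ρ_m − ρ_c).
a = d (ρ_c − ρ_w)/(ρ_m − ρ_c) = 4176 m × 1.644/0.547 = 12600 m.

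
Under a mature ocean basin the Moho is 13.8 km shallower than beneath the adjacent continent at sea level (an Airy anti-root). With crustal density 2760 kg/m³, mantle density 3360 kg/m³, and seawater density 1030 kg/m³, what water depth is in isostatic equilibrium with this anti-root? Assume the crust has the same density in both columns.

Replacing a thickness d of crust by seawater at the top must be balanced by replacing crust with mantle at the base: d (ρ_c − ρ_w) = a (ρ_m − ρ_c).
d = a (ρ_m − ρ_c)/(ρ_c − ρ_w) = 13.8 km × 600/1730 = 4.79 km.

4.79 km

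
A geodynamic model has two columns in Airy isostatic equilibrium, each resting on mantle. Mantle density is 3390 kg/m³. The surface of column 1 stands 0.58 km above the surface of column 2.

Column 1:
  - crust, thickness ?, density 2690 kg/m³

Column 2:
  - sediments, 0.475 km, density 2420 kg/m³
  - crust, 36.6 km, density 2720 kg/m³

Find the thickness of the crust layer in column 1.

38.5 km

Take the compensation level at the base of the deeper column (depth z_c below the surface of column 1) and equate Σ ρ_i t_i down to z_c; mantle fills any gap and the z_c terms cancel.
Column 1: x×2690 + (z_c − 0 − x)×3390
Column 2: 0.58×0 + 0.475×2420 + 36.6×2720 + (z_c − 0.58 − 37.075)×3390
The z_c×3390 term appears on both sides and cancels. Collect the known terms of each column as K = Σ(ρt)_known − 3390 × (depth of known layers): K_1 = 0 − 3390×0 = 0; K_2 = 100701.5 − 3390×(0.58 + 37.075) = −26948.95.
Balance: K_1 − x×(3390 − 2690) = K_2, so x = (K_1 − K_2)/(3390 − 2690) = 26949/700 = 38.5 km.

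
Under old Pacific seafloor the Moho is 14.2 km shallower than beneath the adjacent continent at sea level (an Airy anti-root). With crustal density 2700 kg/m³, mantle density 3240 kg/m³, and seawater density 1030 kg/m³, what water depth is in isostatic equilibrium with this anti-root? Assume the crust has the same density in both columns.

Replacing a thickness d of crust by seawater at the top must be balanced by replacing crust with mantle at the base: d (ρ_c − ρ_w) = a (ρ_m − ρ_c).
d = a (ρ_m − ρ_c)/(ρ_c − ρ_w) = 14.2 km × 540/1670 = 4.59 km.

4.59 km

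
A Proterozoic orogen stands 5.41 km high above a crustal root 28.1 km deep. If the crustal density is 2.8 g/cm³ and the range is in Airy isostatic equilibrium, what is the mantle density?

Airy balance: ρ_c h = (ρ_m − ρ_c) r → ρ_m = ρ_c (1 + h/r).
ρ_m = 2.8 × (1 + 5.41 km/28.1 km) = 3.34 g/cm³.

3.34 g/cm³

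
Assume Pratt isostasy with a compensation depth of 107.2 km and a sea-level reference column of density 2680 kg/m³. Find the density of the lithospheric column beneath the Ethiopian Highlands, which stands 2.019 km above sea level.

Pratt balance: ρ_ref D = ρ (D + h).
ρ = ρ_ref D/(D + h) = 2680 × 107.2 km/(107.2 km + 2.019 km) = 2630 kg/m³.

2630 kg/m³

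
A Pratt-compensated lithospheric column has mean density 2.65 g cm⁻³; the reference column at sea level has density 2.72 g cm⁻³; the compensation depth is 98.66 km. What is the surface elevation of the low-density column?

ρ_ref D = ρ (D + h) → h = D (ρ_ref − ρ)/ρ.
h = 98.66 km × (2.72 − 2.65)/2.65 = 2.61 km.

2.61 km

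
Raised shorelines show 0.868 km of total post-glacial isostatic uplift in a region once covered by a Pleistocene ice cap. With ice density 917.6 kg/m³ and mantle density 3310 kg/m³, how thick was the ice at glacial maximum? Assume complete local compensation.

u = t ρ_ice/ρ_m → t = u ρ_m/ρ_ice = 0.868 km × 3310/917.6 = 3.13 km.

3.13 km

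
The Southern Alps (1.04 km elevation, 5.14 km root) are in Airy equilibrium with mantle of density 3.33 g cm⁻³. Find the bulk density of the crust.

ρ_c h = (ρ_m − ρ_c) r → ρ_c (h + r) = ρ_m r → ρ_c = ρ_m r / (h + r).
ρ_c = 3.33 × 5.14 km / (1.04 km + 5.14 km) = 2.77 g cm⁻³.

2.77 g cm⁻³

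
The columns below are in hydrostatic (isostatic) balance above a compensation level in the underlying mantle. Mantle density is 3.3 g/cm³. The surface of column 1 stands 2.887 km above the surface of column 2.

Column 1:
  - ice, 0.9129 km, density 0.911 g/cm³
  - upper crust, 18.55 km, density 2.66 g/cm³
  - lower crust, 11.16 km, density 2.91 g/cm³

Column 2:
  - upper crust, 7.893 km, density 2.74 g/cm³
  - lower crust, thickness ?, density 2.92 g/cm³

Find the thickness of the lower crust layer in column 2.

Take the compensation level at the base of the deeper column (depth z_c below the surface of column 1) and equate Σ ρ_i t_i down to z_c; mantle fills any gap and the z_c terms cancel.
Column 1: 0.9129×0.911 + 18.55×2.66 + 11.16×2.91 + (z_c − 30.6229)×3.3
Column 2: 2.887×0 + 7.893×2.74 + x×2.92 + (z_c − 2.887 − 7.893 − x)×3.3
The z_c×3.3 term appears on both sides and cancels. Collect the known terms of each column as K = Σ(ρt)_known − 3.3 × (depth of known layers): K_1 = 82.6502519 − 3.3×30.6229 = −18.4053181; K_2 = 21.62682 − 3.3×(2.887 + 7.893) = −13.94718.
Balance: K_1 = K_2 − x×(3.3 − 2.92), so x = (K_2 − K_1)/(3.3 − 2.92) = 4.45814/0.38 = 11.7 km.

11.7 km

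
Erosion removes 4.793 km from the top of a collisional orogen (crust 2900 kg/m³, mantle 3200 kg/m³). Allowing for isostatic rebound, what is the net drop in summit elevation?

0.449 km

Rebound u = e ρ_c/ρ_m = 4.793 km × 2900/3200 = 4.344 km.
Net surface drop = e − u = 4.793 km − 4.344 km = e (ρ_m − ρ_c)/ρ_m = 0.449 km.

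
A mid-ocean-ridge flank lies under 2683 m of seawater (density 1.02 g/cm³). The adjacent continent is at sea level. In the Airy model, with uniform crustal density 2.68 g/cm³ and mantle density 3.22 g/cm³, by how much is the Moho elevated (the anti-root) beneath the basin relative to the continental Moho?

8250 m

For local isostatic compensation: replacing crust with seawater at the top is compensated by replacing crust with mantle at the base: d (ρ_c − ρ_w) = a (ρ_m − ρ_c).
a = d (ρ_c − ρ_w)/(ρ_m − ρ_c) = 2683 m × 1.66/0.54 = 8250 m.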